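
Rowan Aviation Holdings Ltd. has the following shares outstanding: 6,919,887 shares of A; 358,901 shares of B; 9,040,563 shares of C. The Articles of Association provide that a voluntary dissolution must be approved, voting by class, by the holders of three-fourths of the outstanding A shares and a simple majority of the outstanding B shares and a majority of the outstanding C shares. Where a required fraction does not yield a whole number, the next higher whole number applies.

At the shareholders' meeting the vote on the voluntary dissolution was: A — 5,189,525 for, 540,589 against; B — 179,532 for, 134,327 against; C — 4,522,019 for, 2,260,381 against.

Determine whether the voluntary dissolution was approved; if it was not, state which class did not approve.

A: 3/4 of 6919887 = 5189915.25, rounded up to 5189916; 5,189,916 required, 5,189,525 in favor — not approved.
B: a majority of 358901 is 179451; 179,451 required, 179,532 in favor — approved.
C: a majority of 9040563 is 4520282; 4,520,282 required, 4,522,019 in favor — approved.

Not approved — the A shares did not give the required vote.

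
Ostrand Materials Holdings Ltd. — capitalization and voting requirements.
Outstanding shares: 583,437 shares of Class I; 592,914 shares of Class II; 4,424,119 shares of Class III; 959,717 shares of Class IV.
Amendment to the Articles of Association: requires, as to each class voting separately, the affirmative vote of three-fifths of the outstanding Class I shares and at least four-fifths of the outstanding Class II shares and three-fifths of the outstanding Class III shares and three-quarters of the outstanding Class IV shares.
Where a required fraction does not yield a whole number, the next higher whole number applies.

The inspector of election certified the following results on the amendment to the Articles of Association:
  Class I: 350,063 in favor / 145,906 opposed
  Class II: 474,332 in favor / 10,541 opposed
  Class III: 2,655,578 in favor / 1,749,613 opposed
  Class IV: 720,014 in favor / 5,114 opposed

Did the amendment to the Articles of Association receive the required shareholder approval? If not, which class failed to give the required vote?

Approved — every class gave the required vote.

Class I: 3/5 of 583437 = 350062.20, rounded up to 350063; 350,063 required, 350,063 in favor — approved.
Class II: 4/5 of 592914 = 474331.20, rounded up to 474332; 474,332 required, 474,332 in favor — approved.
Class III: 3/5 of 4424119 = 2654471.40, rounded up to 2654472; 2,654,472 required, 2,655,578 in favor — approved.
Class IV: 3/4 of 959717 = 719787.75, rounded up to 719788; 719,788 required, 720,014 in favor — approved.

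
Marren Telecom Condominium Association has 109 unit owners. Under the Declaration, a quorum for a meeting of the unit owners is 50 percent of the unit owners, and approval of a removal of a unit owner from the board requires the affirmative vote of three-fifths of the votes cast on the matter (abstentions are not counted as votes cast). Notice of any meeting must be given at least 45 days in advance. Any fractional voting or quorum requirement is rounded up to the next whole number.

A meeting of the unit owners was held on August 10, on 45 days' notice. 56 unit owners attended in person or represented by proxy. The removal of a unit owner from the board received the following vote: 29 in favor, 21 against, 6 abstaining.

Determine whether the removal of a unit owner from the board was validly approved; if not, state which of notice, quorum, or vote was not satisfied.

Invalid — vote requirement not satisfied.

Notice: 45 days given; 45 required. Satisfied.
Quorum: 50% of 109 = 54.50, rounded up to 55; 56 present. Satisfied.
Vote: requires three-fifths of the votes cast (56 − 6 abstaining = 50); 3/5 of 50 = 30, so 30 needed; 29 in favor. Not satisfied.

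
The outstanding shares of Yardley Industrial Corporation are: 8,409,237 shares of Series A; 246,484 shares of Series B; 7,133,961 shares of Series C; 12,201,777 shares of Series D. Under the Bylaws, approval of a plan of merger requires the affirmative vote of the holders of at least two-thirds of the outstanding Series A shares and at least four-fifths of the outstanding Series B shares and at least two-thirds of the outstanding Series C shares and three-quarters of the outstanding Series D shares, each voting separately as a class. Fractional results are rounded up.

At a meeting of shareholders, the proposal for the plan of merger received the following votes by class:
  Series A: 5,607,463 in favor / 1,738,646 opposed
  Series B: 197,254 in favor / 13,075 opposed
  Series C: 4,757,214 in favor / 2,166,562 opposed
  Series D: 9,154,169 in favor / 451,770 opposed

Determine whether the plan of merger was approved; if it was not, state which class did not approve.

Series A: 2/3 of 8409237 = 5606158; 5,606,158 required, 5,607,463 in favor — approved.
Series B: 4/5 of 246484 = 197187.20, rounded up to 197188; 197,188 required, 197,254 in favor — approved.
Series C: 2/3 of 7133961 = 4755974; 4,755,974 required, 4,757,214 in favor — approved.
Series D: 3/4 of 12201777 = 9151332.75, rounded up to 9151333; 9,151,333 required, 9,154,169 in favor — approved.

Approved — every class gave the required vote.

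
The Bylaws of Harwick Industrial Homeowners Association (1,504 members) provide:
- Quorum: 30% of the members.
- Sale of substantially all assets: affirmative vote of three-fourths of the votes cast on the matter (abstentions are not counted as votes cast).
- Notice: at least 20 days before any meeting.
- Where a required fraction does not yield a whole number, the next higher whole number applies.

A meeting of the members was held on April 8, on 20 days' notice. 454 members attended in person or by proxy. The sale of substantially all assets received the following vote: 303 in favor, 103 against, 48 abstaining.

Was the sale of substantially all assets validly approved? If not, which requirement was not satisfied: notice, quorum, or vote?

Invalid — vote requirement not satisfied.

Notice: 20 days given; 20 required. Satisfied.
Quorum: 30% of 1,504 = 451.20, rounded up to 452; 454 present. Satisfied.
Vote: requires three-fourths of the votes cast (454 − 48 abstaining = 406); 3/4 of 406 = 304.50, rounded up to 305, so 305 needed; 303 in favor. Not satisfied.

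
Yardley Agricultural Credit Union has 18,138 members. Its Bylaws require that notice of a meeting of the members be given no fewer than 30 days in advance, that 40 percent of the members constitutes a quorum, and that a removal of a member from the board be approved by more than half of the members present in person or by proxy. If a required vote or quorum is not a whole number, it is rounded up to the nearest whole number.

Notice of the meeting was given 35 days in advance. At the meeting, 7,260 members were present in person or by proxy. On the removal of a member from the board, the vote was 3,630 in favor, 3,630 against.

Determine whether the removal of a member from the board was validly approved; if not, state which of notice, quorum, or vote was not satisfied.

Invalid — vote requirement not satisfied.

Notice: 35 days given; 30 required. Satisfied.
Quorum: 40% of 18,138 = 7,255.20, rounded up to 7,256; 7,260 present. Satisfied.
Vote: requires a majority of those present (7,260); a majority of 7260 is 3631, so 3,631 needed; 3,630 in favor. Not satisfied.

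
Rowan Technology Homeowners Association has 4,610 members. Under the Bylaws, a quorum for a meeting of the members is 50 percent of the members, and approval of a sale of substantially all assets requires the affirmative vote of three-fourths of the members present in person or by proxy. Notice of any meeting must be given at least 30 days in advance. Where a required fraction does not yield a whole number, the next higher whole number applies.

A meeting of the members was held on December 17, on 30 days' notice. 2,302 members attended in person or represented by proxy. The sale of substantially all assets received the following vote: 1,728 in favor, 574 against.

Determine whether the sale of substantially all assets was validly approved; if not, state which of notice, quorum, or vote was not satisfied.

Notice: 30 days given; 30 required. Satisfied.
Quorum: 50% of 4,610 = 2,305; 2,302 present. Not satisfied.
Vote: requires three-fourths of those present (2,302); 3/4 of 2302 = 1726.50, rounded up to 1727, so 1,727 needed; 1,728 in favor. Satisfied.

Invalid — quorum requirement not satisfied.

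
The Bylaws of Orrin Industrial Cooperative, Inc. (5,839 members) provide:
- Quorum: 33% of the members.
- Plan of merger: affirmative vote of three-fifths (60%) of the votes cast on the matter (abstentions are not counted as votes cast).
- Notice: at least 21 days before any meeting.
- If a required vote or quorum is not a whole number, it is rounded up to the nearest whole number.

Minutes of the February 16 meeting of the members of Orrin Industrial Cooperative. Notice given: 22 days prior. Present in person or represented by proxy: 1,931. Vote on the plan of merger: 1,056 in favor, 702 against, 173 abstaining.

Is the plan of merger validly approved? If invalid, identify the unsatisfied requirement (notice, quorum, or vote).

Notice: 22 days given; 21 required. Satisfied.
Quorum: 33% of 5,839 = 1,926.87, rounded up to 1,927; 1,931 present. Satisfied.
Vote: requires three-fifths of the votes cast (1,931 − 173 abstaining = 1,758); 3/5 of 1758 = 1054.80, rounded up to 1055, so 1,055 needed; 1,056 in favor. Satisfied.

Valid — all requirements satisfied.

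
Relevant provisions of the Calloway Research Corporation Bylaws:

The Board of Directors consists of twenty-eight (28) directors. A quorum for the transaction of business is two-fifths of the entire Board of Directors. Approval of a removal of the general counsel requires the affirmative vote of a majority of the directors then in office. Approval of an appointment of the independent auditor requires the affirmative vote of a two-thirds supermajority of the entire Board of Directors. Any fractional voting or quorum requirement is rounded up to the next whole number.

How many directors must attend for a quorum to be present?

12

2/5 of 28 = 11.20, rounded up to 12.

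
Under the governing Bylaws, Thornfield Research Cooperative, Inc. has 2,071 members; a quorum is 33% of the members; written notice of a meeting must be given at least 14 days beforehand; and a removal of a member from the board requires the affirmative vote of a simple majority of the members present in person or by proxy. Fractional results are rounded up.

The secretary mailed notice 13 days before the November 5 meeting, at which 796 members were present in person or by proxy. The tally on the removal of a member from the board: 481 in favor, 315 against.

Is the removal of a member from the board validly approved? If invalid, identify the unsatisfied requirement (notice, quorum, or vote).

Notice: 13 days given; 14 required. Not satisfied.
Quorum: 33% of 2,071 = 683.43, rounded up to 684; 796 present. Satisfied.
Vote: requires a majority of those present (796); a majority of 796 is 399, so 399 needed; 481 in favor. Satisfied.

Invalid — notice requirement not satisfied.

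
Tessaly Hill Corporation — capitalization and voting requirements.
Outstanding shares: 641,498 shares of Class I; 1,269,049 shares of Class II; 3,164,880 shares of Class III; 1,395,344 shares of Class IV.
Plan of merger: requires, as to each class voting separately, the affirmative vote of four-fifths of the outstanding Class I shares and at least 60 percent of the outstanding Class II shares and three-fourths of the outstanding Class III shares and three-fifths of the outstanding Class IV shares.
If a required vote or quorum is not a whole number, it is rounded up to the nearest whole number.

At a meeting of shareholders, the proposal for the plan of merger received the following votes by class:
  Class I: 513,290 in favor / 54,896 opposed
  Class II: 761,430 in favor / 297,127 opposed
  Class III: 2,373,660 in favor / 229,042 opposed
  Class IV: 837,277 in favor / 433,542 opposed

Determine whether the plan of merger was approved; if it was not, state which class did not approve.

Approved — every class gave the required vote.

Class I: 4/5 of 641498 = 513198.40, rounded up to 513199; 513,199 required, 513,290 in favor — approved.
Class II: 3/5 of 1269049 = 761429.40, rounded up to 761430; 761,430 required, 761,430 in favor — approved.
Class III: 3/4 of 3164880 = 2373660; 2,373,660 required, 2,373,660 in favor — approved.
Class IV: 3/5 of 1395344 = 837206.40, rounded up to 837207; 837,207 required, 837,277 in favor — approved.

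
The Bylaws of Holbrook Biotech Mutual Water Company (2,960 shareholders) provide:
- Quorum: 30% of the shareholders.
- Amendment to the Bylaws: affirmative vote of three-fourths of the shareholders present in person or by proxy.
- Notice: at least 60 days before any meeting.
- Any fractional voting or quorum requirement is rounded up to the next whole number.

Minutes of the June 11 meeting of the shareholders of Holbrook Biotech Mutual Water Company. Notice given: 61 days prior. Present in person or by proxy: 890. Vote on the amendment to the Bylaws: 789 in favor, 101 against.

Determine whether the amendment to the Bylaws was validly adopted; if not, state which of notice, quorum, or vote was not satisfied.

Valid — all requirements satisfied.

Notice: 61 days given; 60 required. Satisfied.
Quorum: 30% of 2,960 = 888; 890 present. Satisfied.
Vote: requires three-fourths of those present (890); 3/4 of 890 = 667.50, rounded up to 668, so 668 needed; 789 in favor. Satisfied.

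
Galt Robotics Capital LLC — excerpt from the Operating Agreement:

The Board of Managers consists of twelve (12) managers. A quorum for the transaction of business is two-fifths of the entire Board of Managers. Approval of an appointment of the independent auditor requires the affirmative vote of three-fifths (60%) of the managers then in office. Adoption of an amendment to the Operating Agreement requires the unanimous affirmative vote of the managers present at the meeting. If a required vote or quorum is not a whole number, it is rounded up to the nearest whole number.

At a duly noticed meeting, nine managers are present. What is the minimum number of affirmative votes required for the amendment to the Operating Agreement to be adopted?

9

The amendment to the Operating Agreement requires the unanimous vote of the managers present (9).
Unanimous means all 9.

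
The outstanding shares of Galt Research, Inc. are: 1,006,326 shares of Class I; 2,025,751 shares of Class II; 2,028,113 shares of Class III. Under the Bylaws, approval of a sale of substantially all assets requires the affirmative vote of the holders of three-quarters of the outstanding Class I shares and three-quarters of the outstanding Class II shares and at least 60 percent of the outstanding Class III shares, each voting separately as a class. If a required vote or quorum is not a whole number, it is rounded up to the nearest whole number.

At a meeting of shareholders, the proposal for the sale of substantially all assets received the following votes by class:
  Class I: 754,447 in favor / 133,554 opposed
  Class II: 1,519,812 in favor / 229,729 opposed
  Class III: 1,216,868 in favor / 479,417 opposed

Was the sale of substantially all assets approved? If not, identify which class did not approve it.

Not approved — the Class I shares did not give the required vote.

Class I: 3/4 of 1006326 = 754744.50, rounded up to 754745; 754,745 required, 754,447 in favor — not approved.
Class II: 3/4 of 2025751 = 1519313.25, rounded up to 1519314; 1,519,314 required, 1,519,812 in favor — approved.
Class III: 3/5 of 2028113 = 1216867.80, rounded up to 1216868; 1,216,868 required, 1,216,868 in favor — approved.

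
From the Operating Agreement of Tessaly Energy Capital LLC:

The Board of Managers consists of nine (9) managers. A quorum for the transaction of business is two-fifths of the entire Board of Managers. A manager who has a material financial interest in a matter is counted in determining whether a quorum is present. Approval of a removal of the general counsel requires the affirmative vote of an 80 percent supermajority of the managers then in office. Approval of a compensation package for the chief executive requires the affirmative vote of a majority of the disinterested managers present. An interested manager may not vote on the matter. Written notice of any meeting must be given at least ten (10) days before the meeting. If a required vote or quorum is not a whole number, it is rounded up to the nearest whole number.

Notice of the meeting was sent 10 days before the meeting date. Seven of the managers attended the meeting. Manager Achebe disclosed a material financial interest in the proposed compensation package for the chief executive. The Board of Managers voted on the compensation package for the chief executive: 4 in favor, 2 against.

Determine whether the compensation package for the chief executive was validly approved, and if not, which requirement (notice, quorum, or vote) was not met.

Valid — all requirements satisfied.

Notice: 10 days given; 10 required (10 ≥ 10). Satisfied.
Quorum: 7 present (interested managers count toward quorum); quorum is 4. Satisfied.
Vote: the compensation package for the chief executive requires a majority of the disinterested managers present (7 − 1 = 6). A majority of 6 is 4, so 4 affirmative votes are needed; 4 voted in favor. Satisfied.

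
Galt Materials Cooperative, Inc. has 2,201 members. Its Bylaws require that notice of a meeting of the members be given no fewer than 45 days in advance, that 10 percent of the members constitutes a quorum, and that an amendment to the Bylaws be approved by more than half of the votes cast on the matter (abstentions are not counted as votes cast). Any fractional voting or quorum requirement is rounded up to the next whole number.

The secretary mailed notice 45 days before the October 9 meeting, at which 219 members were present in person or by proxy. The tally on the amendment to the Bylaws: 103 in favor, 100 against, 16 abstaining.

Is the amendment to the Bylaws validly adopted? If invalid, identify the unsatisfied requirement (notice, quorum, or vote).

Notice: 45 days given; 45 required. Satisfied.
Quorum: 10% of 2,201 = 220.10, rounded up to 221; 219 present. Not satisfied.
Vote: requires a majority of the votes cast (219 − 16 abstaining = 203); a majority of 203 is 102, so 102 needed; 103 in favor. Satisfied.

Invalid — quorum requirement not satisfied.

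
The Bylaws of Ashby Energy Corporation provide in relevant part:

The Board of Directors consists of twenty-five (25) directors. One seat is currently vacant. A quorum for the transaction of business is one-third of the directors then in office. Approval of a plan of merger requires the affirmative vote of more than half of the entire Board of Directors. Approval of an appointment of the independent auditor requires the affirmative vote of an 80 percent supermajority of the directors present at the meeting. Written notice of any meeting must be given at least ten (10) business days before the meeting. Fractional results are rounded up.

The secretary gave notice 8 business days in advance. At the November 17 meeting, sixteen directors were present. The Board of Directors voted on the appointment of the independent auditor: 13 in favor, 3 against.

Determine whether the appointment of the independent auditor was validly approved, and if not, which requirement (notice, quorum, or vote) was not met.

Notice: 8 business days given; 10 required (8 < 10). Not satisfied.
Quorum: 16 present; quorum is 8. Satisfied.
Vote: the appointment of the independent auditor requires four-fifths of the directors present (16). 4/5 of 16 = 12.80, rounded up to 13, so 13 affirmative votes are needed; 13 voted in favor. Satisfied.

Invalid — notice requirement not satisfied.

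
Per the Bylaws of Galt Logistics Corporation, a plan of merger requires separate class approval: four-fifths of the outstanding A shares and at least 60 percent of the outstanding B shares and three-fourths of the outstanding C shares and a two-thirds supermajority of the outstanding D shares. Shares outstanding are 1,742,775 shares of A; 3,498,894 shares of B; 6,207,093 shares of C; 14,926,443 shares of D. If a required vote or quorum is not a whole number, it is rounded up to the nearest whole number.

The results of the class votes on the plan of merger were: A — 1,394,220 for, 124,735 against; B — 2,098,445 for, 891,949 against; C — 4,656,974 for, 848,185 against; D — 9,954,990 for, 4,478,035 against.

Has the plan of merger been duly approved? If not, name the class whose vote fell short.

A: 4/5 of 1742775 = 1394220; 1,394,220 required, 1,394,220 in favor — approved.
B: 3/5 of 3498894 = 2099336.40, rounded up to 2099337; 2,099,337 required, 2,098,445 in favor — not approved.
C: 3/4 of 6207093 = 4655319.75, rounded up to 4655320; 4,655,320 required, 4,656,974 in favor — approved.
D: 2/3 of 14926443 = 9950962; 9,950,962 required, 9,954,990 in favor — approved.

Not approved — the B shares did not give the required vote.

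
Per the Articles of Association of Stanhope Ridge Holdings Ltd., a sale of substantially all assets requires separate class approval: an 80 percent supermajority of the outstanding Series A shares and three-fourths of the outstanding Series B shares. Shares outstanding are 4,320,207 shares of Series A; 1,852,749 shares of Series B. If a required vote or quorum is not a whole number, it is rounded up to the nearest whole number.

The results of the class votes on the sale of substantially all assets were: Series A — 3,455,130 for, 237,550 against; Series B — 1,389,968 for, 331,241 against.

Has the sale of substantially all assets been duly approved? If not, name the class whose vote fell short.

Series A: 4/5 of 4320207 = 3456165.60, rounded up to 3456166; 3,456,166 required, 3,455,130 in favor — not approved.
Series B: 3/4 of 1852749 = 1389561.75, rounded up to 1389562; 1,389,562 required, 1,389,968 in favor — approved.

Not approved — the Series A shares did not give the required vote.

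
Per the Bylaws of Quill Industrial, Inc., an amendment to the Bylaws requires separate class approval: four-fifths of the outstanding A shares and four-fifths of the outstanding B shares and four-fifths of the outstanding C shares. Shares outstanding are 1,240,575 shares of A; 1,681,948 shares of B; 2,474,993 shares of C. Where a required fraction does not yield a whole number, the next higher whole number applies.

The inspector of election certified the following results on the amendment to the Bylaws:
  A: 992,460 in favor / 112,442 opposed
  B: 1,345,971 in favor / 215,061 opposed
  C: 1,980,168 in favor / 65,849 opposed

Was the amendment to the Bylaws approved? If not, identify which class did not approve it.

Approved — every class gave the required vote.

A: 4/5 of 1240575 = 992460; 992,460 required, 992,460 in favor — approved.
B: 4/5 of 1681948 = 1345558.40, rounded up to 1345559; 1,345,559 required, 1,345,971 in favor — approved.
C: 4/5 of 2474993 = 1979994.40, rounded up to 1979995; 1,979,995 required, 1,980,168 in favor — approved.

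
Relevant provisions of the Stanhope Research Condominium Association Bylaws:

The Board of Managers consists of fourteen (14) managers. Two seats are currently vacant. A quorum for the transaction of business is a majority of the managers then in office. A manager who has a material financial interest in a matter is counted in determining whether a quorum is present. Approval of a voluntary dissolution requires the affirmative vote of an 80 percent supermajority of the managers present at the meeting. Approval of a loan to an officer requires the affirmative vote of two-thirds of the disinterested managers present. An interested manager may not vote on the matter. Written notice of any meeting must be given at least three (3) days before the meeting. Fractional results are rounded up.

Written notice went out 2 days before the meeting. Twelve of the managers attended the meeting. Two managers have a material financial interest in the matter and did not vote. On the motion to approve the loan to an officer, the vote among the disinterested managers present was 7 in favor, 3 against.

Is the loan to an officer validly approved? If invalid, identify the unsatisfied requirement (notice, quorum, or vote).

Invalid — notice requirement not satisfied.

Notice: 2 days given; 3 required (2 < 3). Not satisfied.
Quorum: 12 present (interested managers count toward quorum); quorum is 7. Satisfied.
Vote: the loan to an officer requires two-thirds of the disinterested managers present (12 − 2 = 10). 2/3 of 10 = 6.67, rounded up to 7, so 7 affirmative votes are needed; 7 voted in favor. Satisfied.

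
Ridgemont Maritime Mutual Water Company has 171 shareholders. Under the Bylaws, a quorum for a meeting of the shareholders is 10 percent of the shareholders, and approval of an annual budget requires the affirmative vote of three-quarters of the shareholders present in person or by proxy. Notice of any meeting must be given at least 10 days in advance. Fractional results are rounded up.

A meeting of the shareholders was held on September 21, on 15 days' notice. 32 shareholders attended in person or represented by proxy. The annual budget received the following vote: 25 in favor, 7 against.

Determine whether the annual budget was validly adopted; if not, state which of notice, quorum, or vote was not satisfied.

Valid — all requirements satisfied.

Notice: 15 days given; 10 required. Satisfied.
Quorum: 10% of 171 = 17.10, rounded up to 18; 32 present. Satisfied.
Vote: requires three-fourths of those present (32); 3/4 of 32 = 24, so 24 needed; 25 in favor. Satisfied.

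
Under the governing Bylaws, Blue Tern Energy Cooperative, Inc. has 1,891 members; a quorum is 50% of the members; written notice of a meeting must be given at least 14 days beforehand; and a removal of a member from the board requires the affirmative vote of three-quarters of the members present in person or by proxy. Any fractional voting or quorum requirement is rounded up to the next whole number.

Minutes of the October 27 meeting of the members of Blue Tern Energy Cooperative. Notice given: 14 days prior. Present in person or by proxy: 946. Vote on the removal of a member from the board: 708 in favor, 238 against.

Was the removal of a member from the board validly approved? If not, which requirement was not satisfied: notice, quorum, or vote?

Notice: 14 days given; 14 required. Satisfied.
Quorum: 50% of 1,891 = 945.50, rounded up to 946; 946 present. Satisfied.
Vote: requires three-fourths of those present (946); 3/4 of 946 = 709.50, rounded up to 710, so 710 needed; 708 in favor. Not satisfied.

Invalid — vote requirement not satisfied.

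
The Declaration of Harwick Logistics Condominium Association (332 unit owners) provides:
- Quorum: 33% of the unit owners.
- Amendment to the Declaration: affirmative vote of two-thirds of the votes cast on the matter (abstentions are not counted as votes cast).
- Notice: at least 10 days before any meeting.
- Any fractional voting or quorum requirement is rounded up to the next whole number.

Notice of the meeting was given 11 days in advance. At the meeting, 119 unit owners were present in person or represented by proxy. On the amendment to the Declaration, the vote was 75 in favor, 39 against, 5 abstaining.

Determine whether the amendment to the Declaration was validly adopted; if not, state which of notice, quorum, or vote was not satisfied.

Invalid — vote requirement not satisfied.

Notice: 11 days given; 10 required. Satisfied.
Quorum: 33% of 332 = 109.56, rounded up to 110; 119 present. Satisfied.
Vote: requires two-thirds of the votes cast (119 − 5 abstaining = 114); 2/3 of 114 = 76, so 76 needed; 75 in favor. Not satisfied.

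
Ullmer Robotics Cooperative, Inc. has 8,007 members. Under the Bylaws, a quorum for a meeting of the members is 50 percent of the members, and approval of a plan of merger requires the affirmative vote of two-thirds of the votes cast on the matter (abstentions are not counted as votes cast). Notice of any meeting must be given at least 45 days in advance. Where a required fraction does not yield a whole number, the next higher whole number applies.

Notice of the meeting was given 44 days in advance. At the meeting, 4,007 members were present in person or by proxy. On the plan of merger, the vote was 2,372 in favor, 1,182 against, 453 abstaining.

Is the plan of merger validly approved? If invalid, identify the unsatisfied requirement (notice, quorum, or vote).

Invalid — notice requirement not satisfied.

Notice: 44 days given; 45 required. Not satisfied.
Quorum: 50% of 8,007 = 4,003.50, rounded up to 4,004; 4,007 present. Satisfied.
Vote: requires two-thirds of the votes cast (4,007 − 453 abstaining = 3,554); 2/3 of 3554 = 2369.33, rounded up to 2370, so 2,370 needed; 2,372 in favor. Satisfied.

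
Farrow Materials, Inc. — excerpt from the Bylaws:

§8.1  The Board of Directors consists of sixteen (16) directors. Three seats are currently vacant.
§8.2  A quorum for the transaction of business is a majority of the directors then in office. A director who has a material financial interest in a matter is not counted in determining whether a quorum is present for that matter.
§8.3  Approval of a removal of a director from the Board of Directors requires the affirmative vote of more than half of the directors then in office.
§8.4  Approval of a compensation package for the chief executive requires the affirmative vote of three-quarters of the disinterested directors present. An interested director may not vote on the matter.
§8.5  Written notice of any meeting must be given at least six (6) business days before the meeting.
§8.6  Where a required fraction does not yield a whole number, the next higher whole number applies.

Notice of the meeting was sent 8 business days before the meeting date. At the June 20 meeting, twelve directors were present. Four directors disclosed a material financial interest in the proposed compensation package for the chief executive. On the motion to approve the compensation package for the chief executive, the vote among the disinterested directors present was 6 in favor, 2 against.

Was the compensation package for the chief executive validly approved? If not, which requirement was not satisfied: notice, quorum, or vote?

Notice: 8 business days given; 6 required (8 ≥ 6). Satisfied.
Quorum: 12 present, but the 4 interested directors do not count, leaving 8. Quorum is 7. Satisfied.
Vote: the compensation package for the chief executive requires three-fourths of the disinterested directors present (12 − 4 = 8). 3/4 of 8 = 6, so 6 affirmative votes are needed; 6 voted in favor. Satisfied.

Valid — all requirements satisfied.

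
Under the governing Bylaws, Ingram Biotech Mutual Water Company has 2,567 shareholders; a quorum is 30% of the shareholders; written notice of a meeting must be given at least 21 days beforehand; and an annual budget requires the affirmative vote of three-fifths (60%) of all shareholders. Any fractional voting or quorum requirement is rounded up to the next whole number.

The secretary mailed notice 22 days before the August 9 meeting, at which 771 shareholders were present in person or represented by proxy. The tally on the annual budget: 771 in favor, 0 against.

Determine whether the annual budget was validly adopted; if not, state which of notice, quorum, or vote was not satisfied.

Invalid — vote requirement not satisfied.

Notice: 22 days given; 21 required. Satisfied.
Quorum: 30% of 2,567 = 770.10, rounded up to 771; 771 present. Satisfied.
Vote: requires three-fifths of all shareholders (2,567); 3/5 of 2567 = 1540.20, rounded up to 1541, so 1,541 needed; 771 in favor. Not satisfied.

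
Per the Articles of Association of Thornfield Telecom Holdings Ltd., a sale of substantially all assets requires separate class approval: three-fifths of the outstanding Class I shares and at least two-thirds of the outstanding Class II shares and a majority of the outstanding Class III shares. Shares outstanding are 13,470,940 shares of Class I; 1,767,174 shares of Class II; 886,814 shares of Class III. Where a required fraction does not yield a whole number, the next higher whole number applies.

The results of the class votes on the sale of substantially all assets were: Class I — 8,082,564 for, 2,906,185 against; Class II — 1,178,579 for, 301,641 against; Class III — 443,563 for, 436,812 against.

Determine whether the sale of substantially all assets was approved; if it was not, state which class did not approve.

Class I: 3/5 of 13470940 = 8082564; 8,082,564 required, 8,082,564 in favor — approved.
Class II: 2/3 of 1767174 = 1178116; 1,178,116 required, 1,178,579 in favor — approved.
Class III: a majority of 886814 is 443408; 443,408 required, 443,563 in favor — approved.

Approved — every class gave the required vote.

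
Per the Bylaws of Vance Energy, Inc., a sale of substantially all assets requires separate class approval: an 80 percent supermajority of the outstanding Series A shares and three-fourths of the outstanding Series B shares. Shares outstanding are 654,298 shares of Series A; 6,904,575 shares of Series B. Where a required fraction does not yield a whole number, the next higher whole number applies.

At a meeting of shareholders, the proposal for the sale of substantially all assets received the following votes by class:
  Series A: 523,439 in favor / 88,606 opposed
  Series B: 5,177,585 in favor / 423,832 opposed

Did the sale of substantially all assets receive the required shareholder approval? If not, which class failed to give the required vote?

Not approved — the Series B shares did not give the required vote.

Series A: 4/5 of 654298 = 523438.40, rounded up to 523439; 523,439 required, 523,439 in favor — approved.
Series B: 3/4 of 6904575 = 5178431.25, rounded up to 5178432; 5,178,432 required, 5,177,585 in favor — not approved.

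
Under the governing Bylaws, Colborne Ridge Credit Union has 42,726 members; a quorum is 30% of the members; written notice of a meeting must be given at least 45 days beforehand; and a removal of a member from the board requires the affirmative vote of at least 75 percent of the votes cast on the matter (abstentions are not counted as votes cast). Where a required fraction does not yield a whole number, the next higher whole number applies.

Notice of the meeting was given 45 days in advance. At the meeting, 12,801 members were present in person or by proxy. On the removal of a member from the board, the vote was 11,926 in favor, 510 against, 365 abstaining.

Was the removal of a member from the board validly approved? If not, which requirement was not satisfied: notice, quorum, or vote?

Invalid — quorum requirement not satisfied.

Notice: 45 days given; 45 required. Satisfied.
Quorum: 30% of 42,726 = 12,817.80, rounded up to 12,818; 12,801 present. Not satisfied.
Vote: requires three-fourths of the votes cast (12,801 − 365 abstaining = 12,436); 3/4 of 12436 = 9327, so 9,327 needed; 11,926 in favor. Satisfied.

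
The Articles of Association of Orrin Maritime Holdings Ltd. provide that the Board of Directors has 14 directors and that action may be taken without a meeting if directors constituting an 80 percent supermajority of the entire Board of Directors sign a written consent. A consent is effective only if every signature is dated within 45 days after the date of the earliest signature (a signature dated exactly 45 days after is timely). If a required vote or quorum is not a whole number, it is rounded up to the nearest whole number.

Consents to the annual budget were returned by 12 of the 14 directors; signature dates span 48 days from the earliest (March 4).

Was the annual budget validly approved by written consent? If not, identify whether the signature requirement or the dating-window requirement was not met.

Signatures required: an 80 percent supermajority of 14 — 4/5 of 14 = 11.20, rounded up to 12, so 12 needed; 12 signed. Sufficient.
Dating window: the latest signature is 48 days after the earliest; the limit is 45 days. Outside the window.

Not effective — dating-window requirement not satisfied.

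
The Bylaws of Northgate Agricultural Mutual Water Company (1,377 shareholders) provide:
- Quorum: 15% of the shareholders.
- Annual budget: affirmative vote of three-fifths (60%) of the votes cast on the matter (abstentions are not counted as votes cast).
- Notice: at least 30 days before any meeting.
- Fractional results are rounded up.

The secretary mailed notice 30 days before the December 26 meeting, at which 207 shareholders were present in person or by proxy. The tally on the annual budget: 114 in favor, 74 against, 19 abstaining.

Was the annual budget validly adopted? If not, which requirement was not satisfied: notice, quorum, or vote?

Notice: 30 days given; 30 required. Satisfied.
Quorum: 15% of 1,377 = 206.55, rounded up to 207; 207 present. Satisfied.
Vote: requires three-fifths of the votes cast (207 − 19 abstaining = 188); 3/5 of 188 = 112.80, rounded up to 113, so 113 needed; 114 in favor. Satisfied.

Valid — all requirements satisfied.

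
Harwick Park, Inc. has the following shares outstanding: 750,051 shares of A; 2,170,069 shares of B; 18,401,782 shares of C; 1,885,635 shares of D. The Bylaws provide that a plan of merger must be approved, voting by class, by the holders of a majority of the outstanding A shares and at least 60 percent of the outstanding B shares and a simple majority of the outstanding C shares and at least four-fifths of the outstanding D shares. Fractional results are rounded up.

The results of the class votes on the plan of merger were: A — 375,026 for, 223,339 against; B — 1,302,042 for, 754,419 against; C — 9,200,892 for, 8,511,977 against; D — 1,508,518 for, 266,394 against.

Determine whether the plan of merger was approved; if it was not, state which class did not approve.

A: a majority of 750051 is 375026; 375,026 required, 375,026 in favor — approved.
B: 3/5 of 2170069 = 1302041.40, rounded up to 1302042; 1,302,042 required, 1,302,042 in favor — approved.
C: a majority of 18401782 is 9200892; 9,200,892 required, 9,200,892 in favor — approved.
D: 4/5 of 1885635 = 1508508; 1,508,508 required, 1,508,518 in favor — approved.

Approved — every class gave the required vote.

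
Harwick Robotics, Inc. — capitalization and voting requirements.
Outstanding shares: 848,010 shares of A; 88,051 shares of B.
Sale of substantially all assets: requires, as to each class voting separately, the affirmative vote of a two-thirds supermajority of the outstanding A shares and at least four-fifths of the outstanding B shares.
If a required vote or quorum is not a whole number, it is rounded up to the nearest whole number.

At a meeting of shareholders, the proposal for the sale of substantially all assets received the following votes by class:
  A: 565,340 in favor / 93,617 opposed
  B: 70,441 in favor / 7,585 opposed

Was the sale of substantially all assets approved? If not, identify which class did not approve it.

Approved — every class gave the required vote.

A: 2/3 of 848010 = 565340; 565,340 required, 565,340 in favor — approved.
B: 4/5 of 88051 = 70440.80, rounded up to 70441; 70,441 required, 70,441 in favor — approved.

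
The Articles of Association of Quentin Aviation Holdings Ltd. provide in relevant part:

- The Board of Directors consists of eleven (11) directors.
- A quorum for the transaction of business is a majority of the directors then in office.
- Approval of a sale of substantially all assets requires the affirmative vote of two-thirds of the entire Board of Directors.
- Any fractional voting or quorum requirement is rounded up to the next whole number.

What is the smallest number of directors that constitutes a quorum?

6

A majority of 11 is 6.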